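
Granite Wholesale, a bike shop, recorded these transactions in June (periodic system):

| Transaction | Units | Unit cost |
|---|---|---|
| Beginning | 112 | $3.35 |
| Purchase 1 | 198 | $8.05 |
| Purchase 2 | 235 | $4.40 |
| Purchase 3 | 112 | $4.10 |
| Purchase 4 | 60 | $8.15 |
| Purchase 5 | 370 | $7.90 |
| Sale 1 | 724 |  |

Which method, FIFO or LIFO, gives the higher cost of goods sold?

LIFO

FIFO COGS: 112 @ $3.35 + 198 @ $8.05 + 235 @ $4.40 + 112 @ $4.10 + 60 @ $8.15 + 7 @ $7.90 = $4,006.60
LIFO COGS: 370 @ $7.90 + 60 @ $8.15 + 112 @ $4.10 + 182 @ $4.40 = $4,672.00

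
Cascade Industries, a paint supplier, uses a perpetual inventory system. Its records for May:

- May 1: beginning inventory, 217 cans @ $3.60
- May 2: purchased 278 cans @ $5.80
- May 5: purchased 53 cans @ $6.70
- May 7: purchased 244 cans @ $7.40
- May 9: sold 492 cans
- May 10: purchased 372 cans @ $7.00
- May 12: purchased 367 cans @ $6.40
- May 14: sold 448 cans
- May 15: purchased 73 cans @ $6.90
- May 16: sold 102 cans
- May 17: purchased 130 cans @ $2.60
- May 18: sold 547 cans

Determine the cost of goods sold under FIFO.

May 9, 492 sold [FIFO — oldest first]: 217 @ $3.60 + 275 @ $5.80 = $2,376.20
May 14, 448 sold [FIFO — oldest first]: 3 @ $5.80 + 53 @ $6.70 + 244 @ $7.40 + 148 @ $7.00 = $3,214.10
May 16, 102 sold [FIFO — oldest first]: 102 @ $7.00 = $714.00
May 18, 547 sold [FIFO — oldest first]: 122 @ $7.00 + 367 @ $6.40 + 58 @ $6.90 = $3,603.00
Total COGS = $2,376.20 + $3,214.10 + $714.00 + $3,603.00 = $9,907.30
Ending inventory: 15 @ $6.90 + 130 @ $2.60 = $441.50

COGS = $9,907.30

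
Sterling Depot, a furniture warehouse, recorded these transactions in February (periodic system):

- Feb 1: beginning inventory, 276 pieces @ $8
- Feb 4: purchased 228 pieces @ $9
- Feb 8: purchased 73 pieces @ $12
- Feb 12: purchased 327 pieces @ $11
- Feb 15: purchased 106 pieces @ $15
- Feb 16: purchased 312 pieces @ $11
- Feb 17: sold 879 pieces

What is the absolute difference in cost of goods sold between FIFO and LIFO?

FIFO COGS: 276 @ $8 + 228 @ $9 + 73 @ $12 + 302 @ $11 = $8,458
LIFO COGS: 312 @ $11 + 106 @ $15 + 327 @ $11 + 73 @ $12 + 61 @ $9 = $10,044
Difference = |$8,458 − $10,044| = $1,586

$1,586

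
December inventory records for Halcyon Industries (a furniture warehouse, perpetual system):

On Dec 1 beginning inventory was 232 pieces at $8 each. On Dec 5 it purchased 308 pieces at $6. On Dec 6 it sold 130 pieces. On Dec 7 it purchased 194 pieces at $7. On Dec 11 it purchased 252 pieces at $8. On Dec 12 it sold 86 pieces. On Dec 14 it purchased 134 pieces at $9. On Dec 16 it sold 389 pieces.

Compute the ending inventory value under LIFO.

Dec 6, 130 sold [LIFO — newest first]: 130 @ $6 = $780
Dec 12, 86 sold [LIFO — newest first]: 86 @ $8 = $688
Dec 16, 389 sold [LIFO — newest first]: 134 @ $9 + 166 @ $8 + 89 @ $7 = $3,157
Total COGS = $780 + $688 + $3,157 = $4,625
Ending inventory: 232 @ $8 + 178 @ $6 + 105 @ $7 = $3,659

Ending inventory = $3,659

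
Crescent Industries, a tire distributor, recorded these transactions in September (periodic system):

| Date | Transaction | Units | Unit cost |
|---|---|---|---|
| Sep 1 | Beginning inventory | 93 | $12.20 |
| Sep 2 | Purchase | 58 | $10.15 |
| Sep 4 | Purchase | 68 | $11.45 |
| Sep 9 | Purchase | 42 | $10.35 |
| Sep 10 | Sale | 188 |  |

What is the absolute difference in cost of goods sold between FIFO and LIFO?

$100.95

FIFO COGS: 93 @ $12.20 + 58 @ $10.15 + 37 @ $11.45 = $2,146.95
LIFO COGS: 42 @ $10.35 + 68 @ $11.45 + 58 @ $10.15 + 20 @ $12.20 = $2,046.00
Difference = |$2,146.95 − $2,046.00| = $100.95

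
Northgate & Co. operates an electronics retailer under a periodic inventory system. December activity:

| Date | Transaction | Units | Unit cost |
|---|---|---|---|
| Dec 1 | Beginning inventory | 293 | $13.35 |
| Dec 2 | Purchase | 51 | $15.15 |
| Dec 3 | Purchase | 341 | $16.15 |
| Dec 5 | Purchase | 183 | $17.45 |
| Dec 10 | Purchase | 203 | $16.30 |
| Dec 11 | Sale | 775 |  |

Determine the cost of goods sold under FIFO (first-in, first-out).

Dec 11, 775 sold [FIFO — oldest first]: 293 @ $13.35 + 51 @ $15.15 + 341 @ $16.15 + 90 @ $17.45 = $11,761.85
Ending inventory: 93 @ $17.45 + 203 @ $16.30 = $4,931.75

COGS = $11,761.85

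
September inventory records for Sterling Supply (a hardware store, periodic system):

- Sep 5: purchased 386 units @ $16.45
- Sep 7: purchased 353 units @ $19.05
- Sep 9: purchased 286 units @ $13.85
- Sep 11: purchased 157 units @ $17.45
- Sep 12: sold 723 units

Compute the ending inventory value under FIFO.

Sep 12, 723 sold [FIFO — oldest first]: 386 @ $16.45 + 337 @ $19.05 = $12,769.55
Ending inventory: 16 @ $19.05 + 286 @ $13.85 + 157 @ $17.45 = $7,005.55

Ending inventory = $7,005.55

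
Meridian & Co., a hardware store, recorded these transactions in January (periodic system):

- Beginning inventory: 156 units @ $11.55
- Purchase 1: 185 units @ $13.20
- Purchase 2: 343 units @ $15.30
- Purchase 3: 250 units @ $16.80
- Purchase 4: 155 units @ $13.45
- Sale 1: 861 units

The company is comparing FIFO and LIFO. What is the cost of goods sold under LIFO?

COGS = $13,024.25

FIFO COGS: 156 @ $11.55 + 185 @ $13.20 + 343 @ $15.30 + 177 @ $16.80 = $12,465.30
LIFO COGS: 155 @ $13.45 + 250 @ $16.80 + 343 @ $15.30 + 113 @ $13.20 = $13,024.25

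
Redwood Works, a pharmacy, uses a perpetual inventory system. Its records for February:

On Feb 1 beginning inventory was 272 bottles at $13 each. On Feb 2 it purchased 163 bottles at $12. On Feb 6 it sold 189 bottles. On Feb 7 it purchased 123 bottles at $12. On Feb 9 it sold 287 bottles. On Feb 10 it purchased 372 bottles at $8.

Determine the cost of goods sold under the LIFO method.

COGS = $5,902

Feb 6, 189 sold [LIFO — newest first]: 163 @ $12 + 26 @ $13 = $2,294
Feb 9, 287 sold [LIFO — newest first]: 123 @ $12 + 164 @ $13 = $3,608
Total COGS = $2,294 + $3,608 = $5,902
Ending inventory: 82 @ $13 + 372 @ $8 = $4,042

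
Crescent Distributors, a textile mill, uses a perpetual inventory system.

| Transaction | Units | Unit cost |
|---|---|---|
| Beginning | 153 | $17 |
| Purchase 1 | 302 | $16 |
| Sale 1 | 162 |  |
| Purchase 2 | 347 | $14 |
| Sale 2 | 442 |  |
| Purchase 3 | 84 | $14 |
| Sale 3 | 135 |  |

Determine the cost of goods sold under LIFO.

COGS = $10,968

Sale 1 (162) [LIFO — newest first]: 162 @ $16 = $2,592
Sale 2 (442) [LIFO — newest first]: 347 @ $14 + 95 @ $16 = $6,378
Sale 3 (135) [LIFO — newest first]: 84 @ $14 + 45 @ $16 + 6 @ $17 = $1,998
Total COGS = $2,592 + $6,378 + $1,998 = $10,968
Ending inventory: 147 @ $17 = $2,499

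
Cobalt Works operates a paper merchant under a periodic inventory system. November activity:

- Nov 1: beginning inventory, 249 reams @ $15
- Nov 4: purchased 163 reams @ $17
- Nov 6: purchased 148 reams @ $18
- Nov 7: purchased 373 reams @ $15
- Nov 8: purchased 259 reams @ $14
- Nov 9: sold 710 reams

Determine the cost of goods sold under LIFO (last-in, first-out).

COGS = $10,625

Nov 9, 710 sold [LIFO — newest first]: 259 @ $14 + 373 @ $15 + 78 @ $18 = $10,625
Ending inventory: 249 @ $15 + 163 @ $17 + 70 @ $18 = $7,766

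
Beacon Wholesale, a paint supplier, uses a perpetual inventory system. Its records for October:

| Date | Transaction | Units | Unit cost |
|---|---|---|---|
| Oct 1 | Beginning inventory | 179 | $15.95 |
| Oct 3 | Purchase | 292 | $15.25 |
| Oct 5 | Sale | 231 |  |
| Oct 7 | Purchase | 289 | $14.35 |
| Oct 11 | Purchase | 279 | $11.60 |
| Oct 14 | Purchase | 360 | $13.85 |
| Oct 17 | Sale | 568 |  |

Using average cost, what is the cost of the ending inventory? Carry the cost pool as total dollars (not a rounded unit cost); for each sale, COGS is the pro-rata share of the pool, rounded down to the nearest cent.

Ending inventory = $8,267.16

After Oct 1: 179 on hand, pool $2,855.05 (≈ $15.9500 each)
After Oct 3: 471 on hand, pool $7,308.05 (≈ $15.5160 each)
Oct 5, sell 231: 231/471 × $7,308.05 → $3,584.20
After Oct 7: 529 on hand, pool $7,871.00 (≈ $14.8790 each)
After Oct 11: 808 on hand, pool $11,107.40 (≈ $13.7468 each)
After Oct 14: 1168 on hand, pool $16,093.40 (≈ $13.7786 each)
Oct 17, sell 568: 568/1168 × $16,093.40 → $7,826.24
Total COGS = $3,584.20 + $7,826.24 = $11,410.44
Ending inventory (cost pool remaining) = $8,267.16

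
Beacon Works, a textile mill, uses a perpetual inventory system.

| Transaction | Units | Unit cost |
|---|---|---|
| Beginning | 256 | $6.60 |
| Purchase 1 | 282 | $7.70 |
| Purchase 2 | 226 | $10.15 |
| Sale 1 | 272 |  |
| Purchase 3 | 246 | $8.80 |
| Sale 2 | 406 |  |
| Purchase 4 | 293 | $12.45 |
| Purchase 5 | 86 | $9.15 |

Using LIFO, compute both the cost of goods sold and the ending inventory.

Sale 1 (272) [LIFO — newest first]: 226 @ $10.15 + 46 @ $7.70 = $2,648.10
Sale 2 (406) [LIFO — newest first]: 246 @ $8.80 + 160 @ $7.70 = $3,396.80
Total COGS = $2,648.10 + $3,396.80 = $6,044.90
Ending inventory: 256 @ $6.60 + 76 @ $7.70 + 293 @ $12.45 + 86 @ $9.15 = $6,709.55
Check: goods available $12,754.45 = COGS $6,044.90 + ending $6,709.55

COGS = $6,044.90; ending inventory = $6,709.55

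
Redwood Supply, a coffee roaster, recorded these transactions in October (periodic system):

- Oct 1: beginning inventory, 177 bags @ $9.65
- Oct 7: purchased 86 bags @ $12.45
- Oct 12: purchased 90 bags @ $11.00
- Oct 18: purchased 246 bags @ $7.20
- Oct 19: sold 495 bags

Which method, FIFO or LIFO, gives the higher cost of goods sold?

FIFO

FIFO COGS: 177 @ $9.65 + 86 @ $12.45 + 90 @ $11.00 + 142 @ $7.20 = $4,791.15
LIFO COGS: 246 @ $7.20 + 90 @ $11.00 + 86 @ $12.45 + 73 @ $9.65 = $4,536.35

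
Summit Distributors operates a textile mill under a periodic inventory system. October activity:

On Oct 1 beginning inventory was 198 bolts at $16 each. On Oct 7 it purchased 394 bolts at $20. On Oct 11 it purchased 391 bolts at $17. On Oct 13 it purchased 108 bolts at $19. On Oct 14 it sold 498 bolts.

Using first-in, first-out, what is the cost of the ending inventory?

Oct 14, 498 sold [FIFO — oldest first]: 198 @ $16 + 300 @ $20 = $9,168
Ending inventory: 94 @ $20 + 391 @ $17 + 108 @ $19 = $10,579
Check: goods available $19,747 = COGS $9,168 + ending $10,579

Ending inventory = $10,579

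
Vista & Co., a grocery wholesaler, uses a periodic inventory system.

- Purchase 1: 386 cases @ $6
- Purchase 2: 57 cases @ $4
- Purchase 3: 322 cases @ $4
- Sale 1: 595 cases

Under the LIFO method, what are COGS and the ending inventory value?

Sale 1 (595) [LIFO — newest first]: 322 @ $4 + 57 @ $4 + 216 @ $6 = $2,812
Ending inventory: 170 @ $6 = $1,020
Check: goods available $3,832 = COGS $2,812 + ending $1,020

COGS = $2,812; ending inventory = $1,020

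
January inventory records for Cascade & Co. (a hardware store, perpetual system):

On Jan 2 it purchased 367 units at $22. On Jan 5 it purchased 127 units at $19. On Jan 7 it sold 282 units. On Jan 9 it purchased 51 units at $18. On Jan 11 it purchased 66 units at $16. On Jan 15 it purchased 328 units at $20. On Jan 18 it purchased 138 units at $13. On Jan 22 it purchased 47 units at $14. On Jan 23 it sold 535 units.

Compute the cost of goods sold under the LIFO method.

Jan 7, 282 sold [LIFO — newest first]: 127 @ $19 + 155 @ $22 = $5,823
Jan 23, 535 sold [LIFO — newest first]: 47 @ $14 + 138 @ $13 + 328 @ $20 + 22 @ $16 = $9,364
Total COGS = $5,823 + $9,364 = $15,187
Ending inventory: 212 @ $22 + 51 @ $18 + 44 @ $16 = $6,286

COGS = $15,187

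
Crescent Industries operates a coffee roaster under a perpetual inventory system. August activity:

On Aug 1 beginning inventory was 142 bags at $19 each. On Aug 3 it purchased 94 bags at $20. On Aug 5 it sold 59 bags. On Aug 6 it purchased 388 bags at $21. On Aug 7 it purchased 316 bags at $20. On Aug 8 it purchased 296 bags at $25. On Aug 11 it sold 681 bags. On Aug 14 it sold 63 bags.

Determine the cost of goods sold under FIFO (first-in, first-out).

Aug 5, 59 sold [FIFO — oldest first]: 59 @ $19 = $1,121
Aug 11, 681 sold [FIFO — oldest first]: 83 @ $19 + 94 @ $20 + 388 @ $21 + 116 @ $20 = $13,925
Aug 14, 63 sold [FIFO — oldest first]: 63 @ $20 = $1,260
Total COGS = $1,121 + $13,925 + $1,260 = $16,306
Ending inventory: 137 @ $20 + 296 @ $25 = $10,140

COGS = $16,306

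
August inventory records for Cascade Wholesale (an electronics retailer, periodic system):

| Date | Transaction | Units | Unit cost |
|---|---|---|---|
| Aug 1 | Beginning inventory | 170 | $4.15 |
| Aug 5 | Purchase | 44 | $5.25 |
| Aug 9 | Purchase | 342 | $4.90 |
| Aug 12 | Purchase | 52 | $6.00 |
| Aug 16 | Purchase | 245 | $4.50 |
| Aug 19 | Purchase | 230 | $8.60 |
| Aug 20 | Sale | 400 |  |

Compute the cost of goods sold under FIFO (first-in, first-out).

Aug 20, 400 sold [FIFO — oldest first]: 170 @ $4.15 + 44 @ $5.25 + 186 @ $4.90 = $1,847.90
Ending inventory: 156 @ $4.90 + 52 @ $6.00 + 245 @ $4.50 + 230 @ $8.60 = $4,156.90

COGS = $1,847.90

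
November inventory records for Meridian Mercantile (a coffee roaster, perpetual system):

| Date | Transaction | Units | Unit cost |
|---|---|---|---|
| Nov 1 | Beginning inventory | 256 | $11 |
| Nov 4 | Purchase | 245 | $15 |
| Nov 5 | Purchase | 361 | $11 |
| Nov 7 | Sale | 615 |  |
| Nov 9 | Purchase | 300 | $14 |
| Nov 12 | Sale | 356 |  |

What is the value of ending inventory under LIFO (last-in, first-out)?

Ending inventory = $2,101

Nov 7, 615 sold [LIFO — newest first]: 361 @ $11 + 245 @ $15 + 9 @ $11 = $7,745
Nov 12, 356 sold [LIFO — newest first]: 300 @ $14 + 56 @ $11 = $4,816
Total COGS = $7,745 + $4,816 = $12,561
Ending inventory: 191 @ $11 = $2,101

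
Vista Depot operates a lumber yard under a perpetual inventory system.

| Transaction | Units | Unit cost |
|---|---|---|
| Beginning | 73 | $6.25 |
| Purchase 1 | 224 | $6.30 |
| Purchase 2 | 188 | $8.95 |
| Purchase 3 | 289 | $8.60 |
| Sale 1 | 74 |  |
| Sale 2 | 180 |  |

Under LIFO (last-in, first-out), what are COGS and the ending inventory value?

COGS = $2,184.40; ending inventory = $3,851.05

Sale 1 (74) [LIFO — newest first]: 74 @ $8.60 = $636.40
Sale 2 (180) [LIFO — newest first]: 180 @ $8.60 = $1,548.00
Total COGS = $636.40 + $1,548.00 = $2,184.40
Ending inventory: 73 @ $6.25 + 224 @ $6.30 + 188 @ $8.95 + 35 @ $8.60 = $3,851.05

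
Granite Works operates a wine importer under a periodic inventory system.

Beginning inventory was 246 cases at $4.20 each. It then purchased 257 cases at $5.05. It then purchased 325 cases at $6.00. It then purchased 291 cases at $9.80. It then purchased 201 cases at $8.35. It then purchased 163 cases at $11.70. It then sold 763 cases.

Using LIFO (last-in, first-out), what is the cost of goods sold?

COGS = $7,085.25

Sale 1 (763) [LIFO — newest first]: 163 @ $11.70 + 201 @ $8.35 + 291 @ $9.80 + 108 @ $6.00 = $7,085.25
Ending inventory: 246 @ $4.20 + 257 @ $5.05 + 217 @ $6.00 = $3,633.05
Check: goods available $10,718.30 = COGS $7,085.25 + ending $3,633.05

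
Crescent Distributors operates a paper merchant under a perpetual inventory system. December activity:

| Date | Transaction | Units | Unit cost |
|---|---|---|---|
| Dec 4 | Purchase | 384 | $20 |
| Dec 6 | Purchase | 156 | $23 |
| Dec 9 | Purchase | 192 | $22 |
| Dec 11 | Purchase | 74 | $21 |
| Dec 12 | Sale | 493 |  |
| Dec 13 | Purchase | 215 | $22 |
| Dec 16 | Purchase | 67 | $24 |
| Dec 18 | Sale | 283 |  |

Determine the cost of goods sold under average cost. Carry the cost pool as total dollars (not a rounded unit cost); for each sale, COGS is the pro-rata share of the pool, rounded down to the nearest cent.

After Dec 4: 384 on hand, pool $7,680.00 (≈ $20.0000 each)
After Dec 6: 540 on hand, pool $11,268.00 (≈ $20.8667 each)
After Dec 9: 732 on hand, pool $15,492.00 (≈ $21.1639 each)
After Dec 11: 806 on hand, pool $17,046.00 (≈ $21.1489 each)
Dec 12, sell 493: 493/806 × $17,046.00 → $10,426.39
After Dec 13: 528 on hand, pool $11,349.61 (≈ $21.4955 each)
After Dec 16: 595 on hand, pool $12,957.61 (≈ $21.7775 each)
Dec 18, sell 283: 283/595 × $12,957.61 → $6,163.03
Total COGS = $10,426.39 + $6,163.03 = $16,589.42
Ending inventory (cost pool remaining) = $6,794.58
Check: goods available $23,384.00 = COGS $16,589.42 + ending $6,794.58

COGS = $16,589.42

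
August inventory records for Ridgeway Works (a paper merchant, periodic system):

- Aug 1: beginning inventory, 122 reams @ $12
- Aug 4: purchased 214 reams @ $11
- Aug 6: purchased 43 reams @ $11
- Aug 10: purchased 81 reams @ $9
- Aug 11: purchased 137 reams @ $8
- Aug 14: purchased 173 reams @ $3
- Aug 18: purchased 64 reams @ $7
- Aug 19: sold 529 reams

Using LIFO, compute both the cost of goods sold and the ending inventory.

Aug 19, 529 sold [LIFO — newest first]: 64 @ $7 + 173 @ $3 + 137 @ $8 + 81 @ $9 + 43 @ $11 + 31 @ $11 = $3,606
Ending inventory: 122 @ $12 + 183 @ $11 = $3,477

COGS = $3,606; ending inventory = $3,477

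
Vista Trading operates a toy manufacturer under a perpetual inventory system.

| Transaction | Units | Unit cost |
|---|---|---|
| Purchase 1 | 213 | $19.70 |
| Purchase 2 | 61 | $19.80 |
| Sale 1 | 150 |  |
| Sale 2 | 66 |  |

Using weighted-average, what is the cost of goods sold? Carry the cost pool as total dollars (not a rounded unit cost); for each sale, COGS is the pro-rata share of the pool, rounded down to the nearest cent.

COGS = $4,260.00

After Purchase 1: 213 on hand, pool $4,196.10 (≈ $19.7000 each)
After Purchase 2: 274 on hand, pool $5,403.90 (≈ $19.7223 each)
Sale 1, sell 150: 150/274 × $5,403.90 → $2,958.33
Sale 2, sell 66: 66/124 × $2,445.57 → $1,301.67
Total COGS = $2,958.33 + $1,301.67 = $4,260.00
Ending inventory (cost pool remaining) = $1,143.90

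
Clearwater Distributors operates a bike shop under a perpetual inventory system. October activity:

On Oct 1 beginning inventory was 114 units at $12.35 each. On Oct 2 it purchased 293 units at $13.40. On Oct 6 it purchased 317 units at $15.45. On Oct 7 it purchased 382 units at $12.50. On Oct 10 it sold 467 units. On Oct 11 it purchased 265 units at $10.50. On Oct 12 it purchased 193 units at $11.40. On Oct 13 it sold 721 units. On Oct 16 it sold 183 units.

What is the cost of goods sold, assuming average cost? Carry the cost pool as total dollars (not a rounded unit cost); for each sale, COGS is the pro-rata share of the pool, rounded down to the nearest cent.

COGS = $17,587.42

After Oct 1: 114 on hand, pool $1,407.90 (≈ $12.3500 each)
After Oct 2: 407 on hand, pool $5,334.10 (≈ $13.1059 each)
After Oct 6: 724 on hand, pool $10,231.75 (≈ $14.1323 each)
After Oct 7: 1106 on hand, pool $15,006.75 (≈ $13.5685 each)
Oct 10, sell 467: 467/1106 × $15,006.75 → $6,336.48
After Oct 11: 904 on hand, pool $11,452.77 (≈ $12.6690 each)
After Oct 12: 1097 on hand, pool $13,652.97 (≈ $12.4457 each)
Oct 13, sell 721: 721/1097 × $13,652.97 → $8,973.37
Oct 16, sell 183: 183/376 × $4,679.60 → $2,277.57
Total COGS = $6,336.48 + $8,973.37 + $2,277.57 = $17,587.42
Ending inventory (cost pool remaining) = $2,402.03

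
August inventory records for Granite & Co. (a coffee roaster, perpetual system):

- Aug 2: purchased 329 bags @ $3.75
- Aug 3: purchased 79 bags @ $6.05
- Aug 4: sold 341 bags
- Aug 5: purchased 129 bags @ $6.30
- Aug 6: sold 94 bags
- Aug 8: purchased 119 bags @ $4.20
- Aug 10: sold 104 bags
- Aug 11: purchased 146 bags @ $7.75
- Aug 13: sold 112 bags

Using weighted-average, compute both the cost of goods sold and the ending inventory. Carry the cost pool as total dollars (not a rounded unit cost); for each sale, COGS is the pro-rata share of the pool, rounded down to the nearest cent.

COGS = $3,181.11; ending inventory = $974.59

After Aug 2: 329 on hand, pool $1,233.75 (≈ $3.7500 each)
After Aug 3: 408 on hand, pool $1,711.70 (≈ $4.1953 each)
Aug 4, sell 341: 341/408 × $1,711.70 → $1,430.61
After Aug 5: 196 on hand, pool $1,093.79 (≈ $5.5806 each)
Aug 6, sell 94: 94/196 × $1,093.79 → $524.57
After Aug 8: 221 on hand, pool $1,069.02 (≈ $4.8372 each)
Aug 10, sell 104: 104/221 × $1,069.02 → $503.06
After Aug 11: 263 on hand, pool $1,697.46 (≈ $6.4542 each)
Aug 13, sell 112: 112/263 × $1,697.46 → $722.87
Total COGS = $1,430.61 + $524.57 + $503.06 + $722.87 = $3,181.11
Ending inventory (cost pool remaining) = $974.59
Check: goods available $4,155.70 = COGS $3,181.11 + ending $974.59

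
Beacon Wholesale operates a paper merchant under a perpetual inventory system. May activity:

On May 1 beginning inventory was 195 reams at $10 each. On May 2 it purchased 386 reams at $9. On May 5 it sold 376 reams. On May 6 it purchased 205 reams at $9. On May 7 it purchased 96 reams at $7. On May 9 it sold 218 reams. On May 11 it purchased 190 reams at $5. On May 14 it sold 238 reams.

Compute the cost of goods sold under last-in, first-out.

COGS = $6,536

May 5, 376 sold [LIFO — newest first]: 376 @ $9 = $3,384
May 9, 218 sold [LIFO — newest first]: 96 @ $7 + 122 @ $9 = $1,770
May 14, 238 sold [LIFO — newest first]: 190 @ $5 + 48 @ $9 = $1,382
Total COGS = $3,384 + $1,770 + $1,382 = $6,536
Ending inventory: 195 @ $10 + 10 @ $9 + 35 @ $9 = $2,355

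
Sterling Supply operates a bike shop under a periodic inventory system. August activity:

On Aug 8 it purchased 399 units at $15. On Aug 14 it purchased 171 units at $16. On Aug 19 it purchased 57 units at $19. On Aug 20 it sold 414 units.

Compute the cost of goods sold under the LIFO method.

COGS = $6,609

Aug 20, 414 sold [LIFO — newest first]: 57 @ $19 + 171 @ $16 + 186 @ $15 = $6,609
Ending inventory: 213 @ $15 = $3,195
Check: goods available $9,804 = COGS $6,609 + ending $3,195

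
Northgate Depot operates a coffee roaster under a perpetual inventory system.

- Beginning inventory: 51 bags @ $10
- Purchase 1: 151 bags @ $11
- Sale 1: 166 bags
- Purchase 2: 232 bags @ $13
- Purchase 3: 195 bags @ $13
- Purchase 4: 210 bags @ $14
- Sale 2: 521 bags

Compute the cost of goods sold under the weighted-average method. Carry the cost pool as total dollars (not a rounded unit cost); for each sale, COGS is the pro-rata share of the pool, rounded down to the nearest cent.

After Beginning: 51 on hand, pool $510.00 (≈ $10.0000 each)
After Purchase 1: 202 on hand, pool $2,171.00 (≈ $10.7475 each)
Sale 1, sell 166: 166/202 × $2,171.00 → $1,784.08
After Purchase 2: 268 on hand, pool $3,402.92 (≈ $12.6975 each)
After Purchase 3: 463 on hand, pool $5,937.92 (≈ $12.8249 each)
After Purchase 4: 673 on hand, pool $8,877.92 (≈ $13.1916 each)
Sale 2, sell 521: 521/673 × $8,877.92 → $6,872.80
Total COGS = $1,784.08 + $6,872.80 = $8,656.88
Ending inventory (cost pool remaining) = $2,005.12

COGS = $8,656.88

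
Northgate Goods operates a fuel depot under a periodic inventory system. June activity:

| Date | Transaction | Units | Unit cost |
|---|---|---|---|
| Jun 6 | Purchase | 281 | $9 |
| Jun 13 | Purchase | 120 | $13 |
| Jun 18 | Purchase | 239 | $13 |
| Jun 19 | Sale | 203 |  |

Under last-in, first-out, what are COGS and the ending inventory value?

COGS = $2,639; ending inventory = $4,557

Jun 19, 203 sold [LIFO — newest first]: 203 @ $13 = $2,639
Ending inventory: 281 @ $9 + 120 @ $13 + 36 @ $13 = $4,557
Check: goods available $7,196 = COGS $2,639 + ending $4,557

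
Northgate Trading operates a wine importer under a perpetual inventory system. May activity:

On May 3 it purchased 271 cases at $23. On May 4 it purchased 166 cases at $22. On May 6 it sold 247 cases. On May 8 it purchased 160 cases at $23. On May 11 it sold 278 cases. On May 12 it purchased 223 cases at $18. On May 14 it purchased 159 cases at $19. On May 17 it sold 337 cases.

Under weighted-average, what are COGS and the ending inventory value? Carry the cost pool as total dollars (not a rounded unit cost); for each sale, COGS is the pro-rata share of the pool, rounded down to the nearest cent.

COGS = $18,364.07; ending inventory = $2,235.93

After May 3: 271 on hand, pool $6,233.00 (≈ $23.0000 each)
After May 4: 437 on hand, pool $9,885.00 (≈ $22.6201 each)
May 6, sell 247: 247/437 × $9,885.00 → $5,587.17
After May 8: 350 on hand, pool $7,977.83 (≈ $22.7938 each)
May 11, sell 278: 278/350 × $7,977.83 → $6,336.67
After May 12: 295 on hand, pool $5,655.16 (≈ $19.1700 each)
After May 14: 454 on hand, pool $8,676.16 (≈ $19.1105 each)
May 17, sell 337: 337/454 × $8,676.16 → $6,440.23
Total COGS = $5,587.17 + $6,336.67 + $6,440.23 = $18,364.07
Ending inventory (cost pool remaining) = $2,235.93
Check: goods available $20,600.00 = COGS $18,364.07 + ending $2,235.93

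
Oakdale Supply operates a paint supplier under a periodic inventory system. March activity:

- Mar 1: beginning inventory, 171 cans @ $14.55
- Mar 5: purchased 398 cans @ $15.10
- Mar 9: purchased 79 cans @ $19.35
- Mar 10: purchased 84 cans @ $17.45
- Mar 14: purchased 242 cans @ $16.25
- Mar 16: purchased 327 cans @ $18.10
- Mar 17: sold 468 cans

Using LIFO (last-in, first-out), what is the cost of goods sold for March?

COGS = $8,209.95

Mar 17, 468 sold [LIFO — newest first]: 327 @ $18.10 + 141 @ $16.25 = $8,209.95
Ending inventory: 171 @ $14.55 + 398 @ $15.10 + 79 @ $19.35 + 84 @ $17.45 + 101 @ $16.25 = $13,133.55
Check: goods available $21,343.50 = COGS $8,209.95 + ending $13,133.55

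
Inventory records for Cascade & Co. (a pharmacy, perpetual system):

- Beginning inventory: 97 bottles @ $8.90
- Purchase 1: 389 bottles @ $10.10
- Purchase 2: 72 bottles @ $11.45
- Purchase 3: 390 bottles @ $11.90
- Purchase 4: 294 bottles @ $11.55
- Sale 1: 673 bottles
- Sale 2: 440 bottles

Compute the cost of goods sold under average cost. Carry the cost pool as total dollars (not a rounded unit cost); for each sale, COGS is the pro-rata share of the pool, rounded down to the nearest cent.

COGS = $12,235.20

After Beginning: 97 on hand, pool $863.30 (≈ $8.9000 each)
After Purchase 1: 486 on hand, pool $4,792.20 (≈ $9.8605 each)
After Purchase 2: 558 on hand, pool $5,616.60 (≈ $10.0656 each)
After Purchase 3: 948 on hand, pool $10,257.60 (≈ $10.8203 each)
After Purchase 4: 1242 on hand, pool $13,653.30 (≈ $10.9930 each)
Sale 1, sell 673: 673/1242 × $13,653.30 → $7,398.28
Sale 2, sell 440: 440/569 × $6,255.02 → $4,836.92
Total COGS = $7,398.28 + $4,836.92 = $12,235.20
Ending inventory (cost pool remaining) = $1,418.10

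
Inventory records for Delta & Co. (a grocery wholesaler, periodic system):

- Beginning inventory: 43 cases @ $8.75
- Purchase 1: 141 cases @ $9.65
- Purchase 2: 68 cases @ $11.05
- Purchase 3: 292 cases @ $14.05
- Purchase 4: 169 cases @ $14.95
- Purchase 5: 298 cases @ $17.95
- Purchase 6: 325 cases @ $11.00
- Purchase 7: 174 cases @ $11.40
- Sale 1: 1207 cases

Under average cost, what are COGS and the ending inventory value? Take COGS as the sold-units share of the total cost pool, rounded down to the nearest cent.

Sale 1, sell 1207: 1207/1510 × $20,025.15 → $16,006.85
Ending inventory (cost pool remaining) = $4,018.30

COGS = $16,006.85; ending inventory = $4,018.30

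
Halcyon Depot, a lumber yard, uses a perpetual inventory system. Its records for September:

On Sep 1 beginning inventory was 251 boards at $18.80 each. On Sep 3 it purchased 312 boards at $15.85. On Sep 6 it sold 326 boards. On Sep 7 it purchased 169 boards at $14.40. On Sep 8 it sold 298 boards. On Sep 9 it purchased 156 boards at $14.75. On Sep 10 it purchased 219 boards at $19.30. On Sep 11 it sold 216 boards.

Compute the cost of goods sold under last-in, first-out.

COGS = $14,236.00

Sep 6, 326 sold [LIFO — newest first]: 312 @ $15.85 + 14 @ $18.80 = $5,208.40
Sep 8, 298 sold [LIFO — newest first]: 169 @ $14.40 + 129 @ $18.80 = $4,858.80
Sep 11, 216 sold [LIFO — newest first]: 216 @ $19.30 = $4,168.80
Total COGS = $5,208.40 + $4,858.80 + $4,168.80 = $14,236.00
Ending inventory: 108 @ $18.80 + 156 @ $14.75 + 3 @ $19.30 = $4,389.30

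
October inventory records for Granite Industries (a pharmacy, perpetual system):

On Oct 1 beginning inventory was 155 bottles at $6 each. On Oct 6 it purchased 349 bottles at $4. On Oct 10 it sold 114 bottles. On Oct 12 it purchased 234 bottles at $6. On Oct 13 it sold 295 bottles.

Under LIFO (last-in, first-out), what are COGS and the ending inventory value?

COGS = $2,104; ending inventory = $1,626

Oct 10, 114 sold [LIFO — newest first]: 114 @ $4 = $456
Oct 13, 295 sold [LIFO — newest first]: 234 @ $6 + 61 @ $4 = $1,648
Total COGS = $456 + $1,648 = $2,104
Ending inventory: 155 @ $6 + 174 @ $4 = $1,626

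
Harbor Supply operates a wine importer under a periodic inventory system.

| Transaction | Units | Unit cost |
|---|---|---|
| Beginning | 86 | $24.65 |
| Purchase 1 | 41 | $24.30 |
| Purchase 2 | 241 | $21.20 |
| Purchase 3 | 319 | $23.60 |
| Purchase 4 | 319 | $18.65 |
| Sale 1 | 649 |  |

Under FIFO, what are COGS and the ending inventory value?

COGS = $14,857.00; ending inventory = $6,846.15

Sale 1 (649) [FIFO — oldest first]: 86 @ $24.65 + 41 @ $24.30 + 241 @ $21.20 + 281 @ $23.60 = $14,857.00
Ending inventory: 38 @ $23.60 + 319 @ $18.65 = $6,846.15
Check: goods available $21,703.15 = COGS $14,857.00 + ending $6,846.15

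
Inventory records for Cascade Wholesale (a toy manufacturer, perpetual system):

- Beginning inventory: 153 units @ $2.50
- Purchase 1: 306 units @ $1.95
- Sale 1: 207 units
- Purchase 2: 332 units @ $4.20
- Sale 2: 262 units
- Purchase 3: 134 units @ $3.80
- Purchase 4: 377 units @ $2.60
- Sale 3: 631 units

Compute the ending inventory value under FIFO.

Sale 1 (207) [FIFO — oldest first]: 153 @ $2.50 + 54 @ $1.95 = $487.80
Sale 2 (262) [FIFO — oldest first]: 252 @ $1.95 + 10 @ $4.20 = $533.40
Sale 3 (631) [FIFO — oldest first]: 322 @ $4.20 + 134 @ $3.80 + 175 @ $2.60 = $2,316.60
Total COGS = $487.80 + $533.40 + $2,316.60 = $3,337.80
Ending inventory: 202 @ $2.60 = $525.20

Ending inventory = $525.20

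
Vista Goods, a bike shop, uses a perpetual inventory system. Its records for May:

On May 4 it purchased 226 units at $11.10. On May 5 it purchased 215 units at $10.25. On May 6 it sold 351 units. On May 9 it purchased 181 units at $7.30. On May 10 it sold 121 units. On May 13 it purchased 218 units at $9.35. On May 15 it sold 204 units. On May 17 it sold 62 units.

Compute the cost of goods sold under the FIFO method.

May 6, 351 sold [FIFO — oldest first]: 226 @ $11.10 + 125 @ $10.25 = $3,789.85
May 10, 121 sold [FIFO — oldest first]: 90 @ $10.25 + 31 @ $7.30 = $1,148.80
May 15, 204 sold [FIFO — oldest first]: 150 @ $7.30 + 54 @ $9.35 = $1,599.90
May 17, 62 sold [FIFO — oldest first]: 62 @ $9.35 = $579.70
Total COGS = $3,789.85 + $1,148.80 + $1,599.90 + $579.70 = $7,118.25
Ending inventory: 102 @ $9.35 = $953.70

COGS = $7,118.25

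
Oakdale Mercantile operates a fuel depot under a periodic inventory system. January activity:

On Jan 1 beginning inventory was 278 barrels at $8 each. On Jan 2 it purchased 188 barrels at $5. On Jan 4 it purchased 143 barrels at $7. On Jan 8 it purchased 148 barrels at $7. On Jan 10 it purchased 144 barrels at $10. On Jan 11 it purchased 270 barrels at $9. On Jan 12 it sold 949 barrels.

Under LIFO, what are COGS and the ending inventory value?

Jan 12, 949 sold [LIFO — newest first]: 270 @ $9 + 144 @ $10 + 148 @ $7 + 143 @ $7 + 188 @ $5 + 56 @ $8 = $7,295
Ending inventory: 222 @ $8 = $1,776

COGS = $7,295; ending inventory = $1,776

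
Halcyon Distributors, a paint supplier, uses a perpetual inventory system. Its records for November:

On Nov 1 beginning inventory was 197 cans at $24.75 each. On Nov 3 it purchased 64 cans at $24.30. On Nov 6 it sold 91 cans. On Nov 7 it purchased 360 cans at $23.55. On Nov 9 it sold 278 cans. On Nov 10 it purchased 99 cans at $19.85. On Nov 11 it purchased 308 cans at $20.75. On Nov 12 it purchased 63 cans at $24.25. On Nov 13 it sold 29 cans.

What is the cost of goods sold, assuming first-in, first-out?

Nov 6, 91 sold [FIFO — oldest first]: 91 @ $24.75 = $2,252.25
Nov 9, 278 sold [FIFO — oldest first]: 106 @ $24.75 + 64 @ $24.30 + 108 @ $23.55 = $6,722.10
Nov 13, 29 sold [FIFO — oldest first]: 29 @ $23.55 = $682.95
Total COGS = $2,252.25 + $6,722.10 + $682.95 = $9,657.30
Ending inventory: 223 @ $23.55 + 99 @ $19.85 + 308 @ $20.75 + 63 @ $24.25 = $15,135.55
Check: goods available $24,792.85 = COGS $9,657.30 + ending $15,135.55

COGS = $9,657.30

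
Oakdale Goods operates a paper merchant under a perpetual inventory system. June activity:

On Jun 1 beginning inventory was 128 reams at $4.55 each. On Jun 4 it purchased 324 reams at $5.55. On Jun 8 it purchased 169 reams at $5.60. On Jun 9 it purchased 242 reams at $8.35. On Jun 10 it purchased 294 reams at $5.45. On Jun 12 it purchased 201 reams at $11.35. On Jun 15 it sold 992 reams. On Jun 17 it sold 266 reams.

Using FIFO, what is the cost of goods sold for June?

COGS = $8,096.35

Jun 15, 992 sold [FIFO — oldest first]: 128 @ $4.55 + 324 @ $5.55 + 169 @ $5.60 + 242 @ $8.35 + 129 @ $5.45 = $6,050.75
Jun 17, 266 sold [FIFO — oldest first]: 165 @ $5.45 + 101 @ $11.35 = $2,045.60
Total COGS = $6,050.75 + $2,045.60 = $8,096.35
Ending inventory: 100 @ $11.35 = $1,135.00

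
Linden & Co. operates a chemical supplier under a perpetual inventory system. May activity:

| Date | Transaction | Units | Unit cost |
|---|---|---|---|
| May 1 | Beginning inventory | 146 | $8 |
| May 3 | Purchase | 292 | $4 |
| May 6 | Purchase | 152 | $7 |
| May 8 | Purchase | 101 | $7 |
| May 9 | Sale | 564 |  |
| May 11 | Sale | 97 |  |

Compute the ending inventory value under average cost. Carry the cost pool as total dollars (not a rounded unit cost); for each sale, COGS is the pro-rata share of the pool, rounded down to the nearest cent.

After May 1: 146 on hand, pool $1,168.00 (≈ $8.0000 each)
After May 3: 438 on hand, pool $2,336.00 (≈ $5.3333 each)
After May 6: 590 on hand, pool $3,400.00 (≈ $5.7627 each)
After May 8: 691 on hand, pool $4,107.00 (≈ $5.9436 each)
May 9, sell 564: 564/691 × $4,107.00 → $3,352.16
May 11, sell 97: 97/127 × $754.84 → $576.53
Total COGS = $3,352.16 + $576.53 = $3,928.69
Ending inventory (cost pool remaining) = $178.31
Check: goods available $4,107.00 = COGS $3,928.69 + ending $178.31

Ending inventory = $178.31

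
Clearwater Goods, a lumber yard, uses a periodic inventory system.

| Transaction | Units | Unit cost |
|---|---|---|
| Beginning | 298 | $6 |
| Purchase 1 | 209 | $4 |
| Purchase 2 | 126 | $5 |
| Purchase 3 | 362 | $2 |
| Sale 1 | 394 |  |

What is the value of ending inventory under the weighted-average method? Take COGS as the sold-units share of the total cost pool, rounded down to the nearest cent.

Ending inventory = $2,402.80

Sale 1, sell 394: 394/995 × $3,978.00 → $1,575.20
Ending inventory (cost pool remaining) = $2,402.80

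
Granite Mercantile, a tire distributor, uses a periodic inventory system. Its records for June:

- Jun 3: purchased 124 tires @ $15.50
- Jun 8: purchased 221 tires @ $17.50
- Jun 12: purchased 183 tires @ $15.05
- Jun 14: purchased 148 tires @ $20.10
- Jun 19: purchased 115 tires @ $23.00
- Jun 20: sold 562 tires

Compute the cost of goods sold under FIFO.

Jun 20, 562 sold [FIFO — oldest first]: 124 @ $15.50 + 221 @ $17.50 + 183 @ $15.05 + 34 @ $20.10 = $9,227.05
Ending inventory: 114 @ $20.10 + 115 @ $23.00 = $4,936.40

COGS = $9,227.05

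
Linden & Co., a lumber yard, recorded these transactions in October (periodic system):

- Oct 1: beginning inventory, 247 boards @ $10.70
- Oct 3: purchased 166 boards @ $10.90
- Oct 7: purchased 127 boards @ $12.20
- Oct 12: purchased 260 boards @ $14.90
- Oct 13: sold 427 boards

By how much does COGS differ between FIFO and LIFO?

$1,236.30

FIFO COGS: 247 @ $10.70 + 166 @ $10.90 + 14 @ $12.20 = $4,623.10
LIFO COGS: 260 @ $14.90 + 127 @ $12.20 + 40 @ $10.90 = $5,859.40
Difference = |$4,623.10 − $5,859.40| = $1,236.30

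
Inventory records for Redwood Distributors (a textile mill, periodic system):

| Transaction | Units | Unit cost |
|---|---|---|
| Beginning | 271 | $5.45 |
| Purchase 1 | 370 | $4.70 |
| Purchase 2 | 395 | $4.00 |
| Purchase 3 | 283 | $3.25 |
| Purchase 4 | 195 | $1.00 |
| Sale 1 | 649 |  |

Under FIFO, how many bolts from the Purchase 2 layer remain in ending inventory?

Sale 1 (649) [FIFO — oldest first]: 271 @ $5.45 + 370 @ $4.70 + 8 @ $4.00 = $3,247.95
Ending inventory: 387 @ $4.00 + 283 @ $3.25 + 195 @ $1.00 = $2,662.75

387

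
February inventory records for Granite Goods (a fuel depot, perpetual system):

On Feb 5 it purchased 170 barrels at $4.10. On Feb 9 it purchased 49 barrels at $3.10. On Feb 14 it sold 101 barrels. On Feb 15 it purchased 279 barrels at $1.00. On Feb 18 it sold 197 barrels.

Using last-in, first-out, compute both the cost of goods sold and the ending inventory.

Feb 14, 101 sold [LIFO — newest first]: 49 @ $3.10 + 52 @ $4.10 = $365.10
Feb 18, 197 sold [LIFO — newest first]: 197 @ $1.00 = $197.00
Total COGS = $365.10 + $197.00 = $562.10
Ending inventory: 118 @ $4.10 + 82 @ $1.00 = $565.80
Check: goods available $1,127.90 = COGS $562.10 + ending $565.80

COGS = $562.10; ending inventory = $565.80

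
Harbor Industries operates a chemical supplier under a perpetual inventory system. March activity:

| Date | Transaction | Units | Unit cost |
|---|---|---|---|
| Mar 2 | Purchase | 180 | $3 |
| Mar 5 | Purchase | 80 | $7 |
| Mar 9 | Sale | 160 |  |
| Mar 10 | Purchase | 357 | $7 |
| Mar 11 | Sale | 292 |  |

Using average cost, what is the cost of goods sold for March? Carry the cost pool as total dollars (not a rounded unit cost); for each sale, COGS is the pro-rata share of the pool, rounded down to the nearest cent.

After Mar 2: 180 on hand, pool $540.00 (≈ $3.0000 each)
After Mar 5: 260 on hand, pool $1,100.00 (≈ $4.2308 each)
Mar 9, sell 160: 160/260 × $1,100.00 → $676.92
After Mar 10: 457 on hand, pool $2,922.08 (≈ $6.3940 each)
Mar 11, sell 292: 292/457 × $2,922.08 → $1,867.06
Total COGS = $676.92 + $1,867.06 = $2,543.98
Ending inventory (cost pool remaining) = $1,055.02

COGS = $2,543.98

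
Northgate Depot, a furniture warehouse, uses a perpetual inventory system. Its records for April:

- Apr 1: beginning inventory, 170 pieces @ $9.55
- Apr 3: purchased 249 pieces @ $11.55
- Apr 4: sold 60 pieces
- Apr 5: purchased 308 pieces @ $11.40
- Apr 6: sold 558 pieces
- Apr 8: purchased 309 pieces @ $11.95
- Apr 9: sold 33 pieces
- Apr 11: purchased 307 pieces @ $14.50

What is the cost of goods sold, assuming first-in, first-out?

COGS = $7,144.25

Apr 4, 60 sold [FIFO — oldest first]: 60 @ $9.55 = $573.00
Apr 6, 558 sold [FIFO — oldest first]: 110 @ $9.55 + 249 @ $11.55 + 199 @ $11.40 = $6,195.05
Apr 9, 33 sold [FIFO — oldest first]: 33 @ $11.40 = $376.20
Total COGS = $573.00 + $6,195.05 + $376.20 = $7,144.25
Ending inventory: 76 @ $11.40 + 309 @ $11.95 + 307 @ $14.50 = $9,010.45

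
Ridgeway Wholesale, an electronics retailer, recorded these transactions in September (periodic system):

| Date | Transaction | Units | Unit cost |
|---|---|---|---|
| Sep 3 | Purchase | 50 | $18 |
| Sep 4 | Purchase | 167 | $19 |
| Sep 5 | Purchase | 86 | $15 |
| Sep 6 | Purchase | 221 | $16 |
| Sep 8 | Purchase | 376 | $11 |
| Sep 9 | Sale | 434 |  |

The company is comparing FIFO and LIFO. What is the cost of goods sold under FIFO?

FIFO COGS: 50 @ $18 + 167 @ $19 + 86 @ $15 + 131 @ $16 = $7,459
LIFO COGS: 376 @ $11 + 58 @ $16 = $5,064

COGS = $7,459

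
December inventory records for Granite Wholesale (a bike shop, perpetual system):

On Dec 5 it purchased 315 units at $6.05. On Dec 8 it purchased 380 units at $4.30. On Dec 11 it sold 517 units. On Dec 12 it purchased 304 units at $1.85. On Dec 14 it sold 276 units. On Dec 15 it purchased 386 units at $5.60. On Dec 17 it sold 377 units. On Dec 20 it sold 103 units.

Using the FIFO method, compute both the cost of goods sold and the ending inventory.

Dec 11, 517 sold [FIFO — oldest first]: 315 @ $6.05 + 202 @ $4.30 = $2,774.35
Dec 14, 276 sold [FIFO — oldest first]: 178 @ $4.30 + 98 @ $1.85 = $946.70
Dec 17, 377 sold [FIFO — oldest first]: 206 @ $1.85 + 171 @ $5.60 = $1,338.70
Dec 20, 103 sold [FIFO — oldest first]: 103 @ $5.60 = $576.80
Total COGS = $2,774.35 + $946.70 + $1,338.70 + $576.80 = $5,636.55
Ending inventory: 112 @ $5.60 = $627.20
Check: goods available $6,263.75 = COGS $5,636.55 + ending $627.20

COGS = $5,636.55; ending inventory = $627.20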